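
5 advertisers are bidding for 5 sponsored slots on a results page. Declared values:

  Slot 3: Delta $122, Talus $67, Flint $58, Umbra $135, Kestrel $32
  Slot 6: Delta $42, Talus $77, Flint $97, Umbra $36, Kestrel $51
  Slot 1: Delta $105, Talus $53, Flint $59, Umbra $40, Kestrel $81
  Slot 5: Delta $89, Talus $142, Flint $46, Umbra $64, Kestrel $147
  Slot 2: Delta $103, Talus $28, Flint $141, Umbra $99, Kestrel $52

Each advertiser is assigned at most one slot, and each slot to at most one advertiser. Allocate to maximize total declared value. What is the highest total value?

Optimal: Delta→Slot 1 ($105), Talus→Slot 6 ($77), Flint→Slot 2 ($141), Umbra→Slot 3 ($135), Kestrel→Slot 5 ($147) — total 105+77+141+135+147 = $605.
Column-greedy (each slot in turn goes to its best remaining advertiser) gives $512, worse by 93.
Next-best assignment: Delta→Slot 1, Talus→Slot 5, Flint→Slot 2, Umbra→Slot 3, Kestrel→Slot 6 = $574.
Swapping Delta↔Kestrel (Delta→Slot 5 $89, Kestrel→Slot 1 $81) loses 82.

Maximum total: $605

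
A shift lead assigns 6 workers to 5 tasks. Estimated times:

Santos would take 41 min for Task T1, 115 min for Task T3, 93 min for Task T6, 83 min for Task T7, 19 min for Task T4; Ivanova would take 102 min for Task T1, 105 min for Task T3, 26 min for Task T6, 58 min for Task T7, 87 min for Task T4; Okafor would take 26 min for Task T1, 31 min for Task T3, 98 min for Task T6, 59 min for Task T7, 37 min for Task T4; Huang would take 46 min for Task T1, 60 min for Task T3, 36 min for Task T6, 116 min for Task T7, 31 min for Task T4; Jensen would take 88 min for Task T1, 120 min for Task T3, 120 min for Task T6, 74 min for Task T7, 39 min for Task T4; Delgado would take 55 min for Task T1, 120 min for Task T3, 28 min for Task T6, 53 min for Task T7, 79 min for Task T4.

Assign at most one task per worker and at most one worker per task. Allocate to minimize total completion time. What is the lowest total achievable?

Minimum total: 175 min

Optimal: Huang→Task T1 (46 min), Okafor→Task T3 (31 min), Ivanova→Task T6 (26 min), Delgado→Task T7 (53 min), Santos→Task T4 (19 min) — total 46+31+26+53+19 = 175 min.
Min-entry greedy (repeatedly take the single cheapest remaining cell) gives 184 min, worse by 9.
Checked against all permutations: 175 min is optimal.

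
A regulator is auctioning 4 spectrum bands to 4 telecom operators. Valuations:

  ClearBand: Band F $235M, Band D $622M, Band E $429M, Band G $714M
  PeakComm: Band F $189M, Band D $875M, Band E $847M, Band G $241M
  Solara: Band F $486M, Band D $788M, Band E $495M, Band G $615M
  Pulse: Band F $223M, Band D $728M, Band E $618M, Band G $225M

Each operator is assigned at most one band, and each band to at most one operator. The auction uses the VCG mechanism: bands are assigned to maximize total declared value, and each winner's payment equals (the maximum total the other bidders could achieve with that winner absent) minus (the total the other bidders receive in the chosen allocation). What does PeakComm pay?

PeakComm pays $192M.

Efficient allocation: ClearBand→Band G ($714M), PeakComm→Band E ($847M), Solara→Band F ($486M), Pulse→Band D ($728M); total welfare W = $2775M.
PeakComm receives Band E at value $847M, so the others get W − 847 = $1928M.
Without PeakComm: best allocation of the remaining 3 bidders over all 4 bands is ClearBand→Band G ($714M), Solara→Band D ($788M), Pulse→Band E ($618M), total $2120M.
VCG payment = (others' best without PeakComm) − (others' welfare with PeakComm) = 2120 − 1928 = $192M.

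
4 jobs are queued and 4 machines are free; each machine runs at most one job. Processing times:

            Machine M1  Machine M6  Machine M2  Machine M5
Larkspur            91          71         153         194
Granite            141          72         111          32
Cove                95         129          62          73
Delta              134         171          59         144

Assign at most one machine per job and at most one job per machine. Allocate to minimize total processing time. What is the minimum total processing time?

Treat this as an assignment problem: match each job to one machine.
Optimal: Larkspur→Machine M6 (71 min), Granite→Machine M5 (32 min), Cove→Machine M1 (95 min), Delta→Machine M2 (59 min) — total 71+32+95+59 = 257 min.
Column-greedy (each machine in turn goes to its cheapest remaining job) gives 295 min, worse by 38.
Next-best assignment: Larkspur→Machine M1, Granite→Machine M6, Cove→Machine M5, Delta→Machine M2 = 295 min.
Swapping Cove↔Granite (Cove→Machine M5 73 min, Granite→Machine M1 141 min) adds 87.
Every other assignment is strictly worse.

Min total: 257 min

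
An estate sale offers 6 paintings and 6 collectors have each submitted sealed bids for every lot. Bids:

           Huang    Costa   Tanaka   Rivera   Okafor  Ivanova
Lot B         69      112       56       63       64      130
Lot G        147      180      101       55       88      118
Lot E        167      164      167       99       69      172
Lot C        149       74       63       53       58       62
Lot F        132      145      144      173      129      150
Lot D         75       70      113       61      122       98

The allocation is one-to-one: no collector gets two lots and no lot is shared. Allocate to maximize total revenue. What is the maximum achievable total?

Max total: $921

This is a one-to-one assignment (maximum-weight bipartite matching).
Optimal: Huang→Lot C ($149), Costa→Lot G ($180), Tanaka→Lot E ($167), Rivera→Lot F ($173), Okafor→Lot D ($122), Ivanova→Lot B ($130) — total 149+180+167+173+122+130 = $921.
Next-best assignment: Huang→Lot C, Costa→Lot G, Tanaka→Lot B, Rivera→Lot F, Okafor→Lot D, Ivanova→Lot E = $852.
Swapping Okafor↔Ivanova (Okafor→Lot B $64, Ivanova→Lot D $98) loses 90.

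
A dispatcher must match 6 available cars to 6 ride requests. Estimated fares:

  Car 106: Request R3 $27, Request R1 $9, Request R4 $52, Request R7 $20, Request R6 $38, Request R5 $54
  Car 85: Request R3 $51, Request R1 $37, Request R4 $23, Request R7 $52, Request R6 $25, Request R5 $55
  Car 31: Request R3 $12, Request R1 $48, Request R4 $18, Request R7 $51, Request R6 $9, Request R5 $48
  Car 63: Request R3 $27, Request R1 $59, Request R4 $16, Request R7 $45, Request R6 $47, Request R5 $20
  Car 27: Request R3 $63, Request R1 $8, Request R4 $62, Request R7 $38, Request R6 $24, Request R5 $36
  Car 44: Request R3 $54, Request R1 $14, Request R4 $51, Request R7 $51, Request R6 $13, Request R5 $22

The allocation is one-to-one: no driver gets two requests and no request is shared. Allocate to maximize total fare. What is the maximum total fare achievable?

Optimal: Car 106→Request R6 ($38), Car 85→Request R5 ($55), Car 31→Request R7 ($51), Car 63→Request R1 ($59), Car 27→Request R4 ($62), Car 44→Request R3 ($54) — total 38+55+51+59+62+54 = $319.
Max-entry greedy (repeatedly take the single best remaining cell) gives $293, worse by 26.

Max total: $319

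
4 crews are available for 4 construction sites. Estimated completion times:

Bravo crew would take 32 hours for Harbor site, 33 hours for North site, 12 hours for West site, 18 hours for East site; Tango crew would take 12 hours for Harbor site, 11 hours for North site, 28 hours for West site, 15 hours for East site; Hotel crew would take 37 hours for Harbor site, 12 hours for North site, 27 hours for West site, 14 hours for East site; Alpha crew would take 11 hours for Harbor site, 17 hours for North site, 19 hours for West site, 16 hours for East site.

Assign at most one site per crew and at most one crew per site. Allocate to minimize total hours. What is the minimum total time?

Min total: 48 hours

Optimal: Bravo crew→West site (12 hours), Tango crew→North site (11 hours), Hotel crew→East site (14 hours), Alpha crew→Harbor site (11 hours) — total 12+11+14+11 = 48 hours.
No other one-to-one assignment undercuts 48 hours.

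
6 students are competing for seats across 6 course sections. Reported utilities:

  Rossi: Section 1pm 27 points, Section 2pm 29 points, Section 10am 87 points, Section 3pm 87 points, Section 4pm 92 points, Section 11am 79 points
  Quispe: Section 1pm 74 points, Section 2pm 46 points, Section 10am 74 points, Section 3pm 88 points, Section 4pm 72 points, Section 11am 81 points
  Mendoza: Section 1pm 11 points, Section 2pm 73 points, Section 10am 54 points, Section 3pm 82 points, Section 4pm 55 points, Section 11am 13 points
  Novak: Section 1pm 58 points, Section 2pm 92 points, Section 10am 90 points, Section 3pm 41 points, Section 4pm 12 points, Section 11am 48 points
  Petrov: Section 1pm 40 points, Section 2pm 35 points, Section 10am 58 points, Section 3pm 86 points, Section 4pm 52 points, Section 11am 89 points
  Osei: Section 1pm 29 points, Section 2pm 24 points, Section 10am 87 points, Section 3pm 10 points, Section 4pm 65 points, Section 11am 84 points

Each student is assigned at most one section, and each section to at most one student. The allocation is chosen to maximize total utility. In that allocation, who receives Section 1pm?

Treat this as an assignment problem: match each student to one section.
Optimal: Rossi→Section 4pm (92 points), Quispe→Section 1pm (74 points), Mendoza→Section 3pm (82 points), Novak→Section 2pm (92 points), Petrov→Section 11am (89 points), Osei→Section 10am (87 points) — total 92+74+82+92+89+87 = 516 points.
Swapping Novak↔Quispe (Novak→Section 1pm 58 points, Quispe→Section 2pm 46 points) loses 62.
Every other assignment is strictly worse.
Quispe's own top section is Section 3pm (88 points), but forcing Quispe→Section 3pm and reassigning the rest optimally gives only 487 points — worse by 29.

Quispe receives Section 1pm.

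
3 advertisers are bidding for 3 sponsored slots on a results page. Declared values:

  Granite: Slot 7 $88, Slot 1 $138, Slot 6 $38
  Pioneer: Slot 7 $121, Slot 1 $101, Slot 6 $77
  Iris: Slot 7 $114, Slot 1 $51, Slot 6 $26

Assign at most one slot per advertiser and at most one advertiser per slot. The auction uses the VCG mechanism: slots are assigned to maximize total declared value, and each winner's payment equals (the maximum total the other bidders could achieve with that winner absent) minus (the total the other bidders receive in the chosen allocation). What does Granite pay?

Granite pays $24.

Efficient allocation: Granite→Slot 1 ($138), Pioneer→Slot 6 ($77), Iris→Slot 7 ($114); total welfare W = $329.
Granite receives Slot 1 at value $138, so the others get W − 138 = $191.
Without Granite: best allocation of the remaining 2 bidders over all 3 slots is Pioneer→Slot 1 ($101), Iris→Slot 7 ($114), total $215.
VCG payment = (others' best without Granite) − (others' welfare with Granite) = 215 − 191 = $24.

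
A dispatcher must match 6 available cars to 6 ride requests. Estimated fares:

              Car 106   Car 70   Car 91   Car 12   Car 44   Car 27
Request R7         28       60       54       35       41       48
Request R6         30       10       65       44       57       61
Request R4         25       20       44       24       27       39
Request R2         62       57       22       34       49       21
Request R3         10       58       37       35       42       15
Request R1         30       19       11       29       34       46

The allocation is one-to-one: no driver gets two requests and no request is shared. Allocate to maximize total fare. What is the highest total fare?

Maximum total: $304

Optimal: Car 106→Request R2 ($62), Car 70→Request R7 ($60), Car 91→Request R4 ($44), Car 12→Request R3 ($35), Car 44→Request R6 ($57), Car 27→Request R1 ($46) — total 62+60+44+35+57+46 = $304.
Row-greedy (each driver in turn takes its best remaining request) gives $295, worse by 9.
Every other assignment is strictly worse.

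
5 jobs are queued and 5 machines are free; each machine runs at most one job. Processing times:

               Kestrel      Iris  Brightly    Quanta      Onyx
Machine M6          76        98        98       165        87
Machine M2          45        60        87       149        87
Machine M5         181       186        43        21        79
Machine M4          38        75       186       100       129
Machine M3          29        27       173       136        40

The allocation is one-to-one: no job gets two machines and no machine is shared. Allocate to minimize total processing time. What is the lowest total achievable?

Min total: 257 min

This is the linear assignment problem.
Optimal: Kestrel→Machine M4 (38 min), Iris→Machine M2 (60 min), Brightly→Machine M6 (98 min), Quanta→Machine M5 (21 min), Onyx→Machine M3 (40 min) — total 38+60+98+21+40 = 257 min.
Row-greedy (each job in turn takes its cheapest remaining machine) gives 319 min, worse by 62.
Swapping Brightly↔Iris (Brightly→Machine M2 87 min, Iris→Machine M6 98 min) adds 27.
Every other assignment is strictly worse.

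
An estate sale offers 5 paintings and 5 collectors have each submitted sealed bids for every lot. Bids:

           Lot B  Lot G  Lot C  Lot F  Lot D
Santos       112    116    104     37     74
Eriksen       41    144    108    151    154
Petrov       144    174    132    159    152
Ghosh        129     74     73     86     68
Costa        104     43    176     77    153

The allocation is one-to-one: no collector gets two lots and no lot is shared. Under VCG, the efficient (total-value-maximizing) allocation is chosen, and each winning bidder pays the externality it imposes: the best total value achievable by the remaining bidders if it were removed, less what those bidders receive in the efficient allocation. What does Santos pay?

Efficient allocation: Santos→Lot G ($116), Eriksen→Lot D ($154), Petrov→Lot F ($159), Ghosh→Lot B ($129), Costa→Lot C ($176); total welfare W = $734.
Santos receives Lot G at value $116, so the others get W − 116 = $618.
Without Santos: best allocation of the remaining 4 bidders over all 5 lots is Eriksen→Lot D ($154), Petrov→Lot G ($174), Ghosh→Lot B ($129), Costa→Lot C ($176), total $633.
VCG payment = (others' best without Santos) − (others' welfare with Santos) = 633 − 618 = $15.

Santos pays $15.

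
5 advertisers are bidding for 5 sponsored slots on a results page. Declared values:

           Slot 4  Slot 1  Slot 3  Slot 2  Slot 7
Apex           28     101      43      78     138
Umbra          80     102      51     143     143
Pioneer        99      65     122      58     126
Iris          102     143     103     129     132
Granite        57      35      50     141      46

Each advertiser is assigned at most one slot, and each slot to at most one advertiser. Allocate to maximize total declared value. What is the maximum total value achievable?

Max total: $624

Treat this as an assignment problem: match each advertiser to one slot.
Optimal: Apex→Slot 7 ($138), Umbra→Slot 4 ($80), Pioneer→Slot 3 ($122), Iris→Slot 1 ($143), Granite→Slot 2 ($141) — total 138+80+122+143+141 = $624.
Column-greedy (each slot in turn goes to its best remaining advertiser) gives $605, worse by 19.
No other one-to-one assignment exceeds $624.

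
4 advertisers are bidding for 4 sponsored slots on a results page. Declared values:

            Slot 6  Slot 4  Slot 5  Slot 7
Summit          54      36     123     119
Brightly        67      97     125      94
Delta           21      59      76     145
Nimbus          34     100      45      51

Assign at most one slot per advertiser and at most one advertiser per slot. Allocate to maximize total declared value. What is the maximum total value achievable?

Maximum total: $435

Treat this as an assignment problem: match each advertiser to one slot.
Optimal: Summit→Slot 5 ($123), Brightly→Slot 6 ($67), Delta→Slot 7 ($145), Nimbus→Slot 4 ($100) — total 123+67+145+100 = $435.
Row-greedy (each advertiser in turn takes its best remaining slot) gives $399, worse by 36.
Next-best assignment: Summit→Slot 6, Brightly→Slot 5, Delta→Slot 7, Nimbus→Slot 4 = $424.
Swapping Summit↔Brightly (Summit→Slot 6 $54, Brightly→Slot 5 $125) loses 11.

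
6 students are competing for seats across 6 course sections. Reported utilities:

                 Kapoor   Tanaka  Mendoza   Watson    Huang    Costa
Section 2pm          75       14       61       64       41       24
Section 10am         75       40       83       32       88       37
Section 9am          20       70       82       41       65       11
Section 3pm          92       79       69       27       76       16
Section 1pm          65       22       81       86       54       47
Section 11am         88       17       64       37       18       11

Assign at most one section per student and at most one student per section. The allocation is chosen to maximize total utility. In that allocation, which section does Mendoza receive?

Mendoza receives Section 9am.

Optimal: Kapoor→Section 11am (88 points), Tanaka→Section 3pm (79 points), Mendoza→Section 9am (82 points), Watson→Section 2pm (64 points), Huang→Section 10am (88 points), Costa→Section 1pm (47 points) — total 88+79+82+64+88+47 = 448 points.
Row-greedy (each student in turn takes its best remaining section) gives 383 points, worse by 65.
Next-best assignment: Kapoor→Section 11am, Tanaka→Section 3pm, Mendoza→Section 9am, Watson→Section 1pm, Huang→Section 10am, Costa→Section 2pm = 447 points.
Swapping Huang↔Kapoor (Huang→Section 11am 18 points, Kapoor→Section 10am 75 points) loses 83.
Mendoza's own top section is Section 10am (83 points), but forcing Mendoza→Section 10am and reassigning the rest optimally gives only 428 points — worse by 20.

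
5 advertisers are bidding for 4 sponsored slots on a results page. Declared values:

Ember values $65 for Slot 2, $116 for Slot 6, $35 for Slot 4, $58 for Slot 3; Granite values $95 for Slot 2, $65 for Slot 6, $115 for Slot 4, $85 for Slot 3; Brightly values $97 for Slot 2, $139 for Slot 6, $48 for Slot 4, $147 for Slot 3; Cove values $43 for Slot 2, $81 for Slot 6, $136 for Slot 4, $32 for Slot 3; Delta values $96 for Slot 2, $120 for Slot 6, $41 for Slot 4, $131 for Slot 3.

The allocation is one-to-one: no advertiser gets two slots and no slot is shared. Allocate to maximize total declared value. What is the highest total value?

Maximum total: $501

Optimal: Granite→Slot 2 ($95), Brightly→Slot 6 ($139), Cove→Slot 4 ($136), Delta→Slot 3 ($131) — total 95+139+136+131 = $501.
Column-greedy (each slot in turn goes to its best remaining advertiser) gives $438, worse by 63.
Next-best assignment: Granite→Slot 2, Delta→Slot 6, Cove→Slot 4, Brightly→Slot 3 = $498.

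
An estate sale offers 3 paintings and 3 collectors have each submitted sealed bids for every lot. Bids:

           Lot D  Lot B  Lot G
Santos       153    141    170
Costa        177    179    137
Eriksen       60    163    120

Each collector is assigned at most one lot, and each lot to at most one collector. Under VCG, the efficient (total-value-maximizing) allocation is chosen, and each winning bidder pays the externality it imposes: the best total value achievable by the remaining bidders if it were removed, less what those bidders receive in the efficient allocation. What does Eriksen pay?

Eriksen pays $2.

Efficient allocation: Santos→Lot G ($170), Costa→Lot D ($177), Eriksen→Lot B ($163); total welfare W = $510.
Eriksen receives Lot B at value $163, so the others get W − 163 = $347.
Without Eriksen: best allocation of the remaining 2 bidders over all 3 lots is Santos→Lot G ($170), Costa→Lot B ($179), total $349.
VCG payment = (others' best without Eriksen) − (others' welfare with Eriksen) = 349 − 347 = $2.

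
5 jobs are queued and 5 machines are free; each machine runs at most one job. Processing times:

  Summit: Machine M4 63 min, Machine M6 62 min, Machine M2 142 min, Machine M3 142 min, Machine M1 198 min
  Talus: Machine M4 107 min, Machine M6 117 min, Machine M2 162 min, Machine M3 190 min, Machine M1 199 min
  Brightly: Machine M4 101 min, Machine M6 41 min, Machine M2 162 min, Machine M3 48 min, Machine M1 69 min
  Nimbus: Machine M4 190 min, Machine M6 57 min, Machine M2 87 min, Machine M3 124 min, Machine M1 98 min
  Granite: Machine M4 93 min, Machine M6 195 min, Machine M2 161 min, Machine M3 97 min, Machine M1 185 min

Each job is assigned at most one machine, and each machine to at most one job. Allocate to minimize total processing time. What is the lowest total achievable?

This is a one-to-one assignment (minimum-cost bipartite matching).
Optimal: Summit→Machine M6 (62 min), Talus→Machine M4 (107 min), Brightly→Machine M1 (69 min), Nimbus→Machine M2 (87 min), Granite→Machine M3 (97 min) — total 62+107+69+87+97 = 422 min.
Row-greedy (each job in turn takes its cheapest remaining machine) gives 489 min, worse by 67.

Min total: 422 min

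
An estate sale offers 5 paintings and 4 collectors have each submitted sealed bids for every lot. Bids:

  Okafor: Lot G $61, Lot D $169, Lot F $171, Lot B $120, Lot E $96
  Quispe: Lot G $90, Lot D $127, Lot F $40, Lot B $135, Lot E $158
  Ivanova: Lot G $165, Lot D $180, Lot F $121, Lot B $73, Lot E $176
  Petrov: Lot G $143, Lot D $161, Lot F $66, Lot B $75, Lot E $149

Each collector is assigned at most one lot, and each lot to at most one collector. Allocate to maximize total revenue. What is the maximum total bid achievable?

Optimal: Okafor→Lot F ($171), Quispe→Lot E ($158), Ivanova→Lot G ($165), Petrov→Lot D ($161) — total 171+158+165+161 = $655.
Row-greedy (each collector in turn takes its best remaining lot) gives $652, worse by 3.
Next-best assignment: Okafor→Lot F, Quispe→Lot E, Ivanova→Lot D, Petrov→Lot G = $652.

Max total: $655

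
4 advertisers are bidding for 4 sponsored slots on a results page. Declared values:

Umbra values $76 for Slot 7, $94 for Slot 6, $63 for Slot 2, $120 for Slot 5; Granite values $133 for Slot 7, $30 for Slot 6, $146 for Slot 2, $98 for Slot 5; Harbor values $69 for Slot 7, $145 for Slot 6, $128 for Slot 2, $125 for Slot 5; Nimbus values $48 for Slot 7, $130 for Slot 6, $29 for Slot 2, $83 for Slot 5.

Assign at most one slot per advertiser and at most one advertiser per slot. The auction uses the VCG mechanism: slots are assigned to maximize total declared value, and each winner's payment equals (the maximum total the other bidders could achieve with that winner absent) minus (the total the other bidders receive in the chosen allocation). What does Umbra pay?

Umbra pays $10.

Efficient allocation: Umbra→Slot 5 ($120), Granite→Slot 7 ($133), Harbor→Slot 2 ($128), Nimbus→Slot 6 ($130); total welfare W = $511.
Umbra receives Slot 5 at value $120, so the others get W − 120 = $391.
Without Umbra: best allocation of the remaining 3 bidders over all 4 slots is Granite→Slot 2 ($146), Harbor→Slot 5 ($125), Nimbus→Slot 6 ($130), total $401.
VCG payment = (others' best without Umbra) − (others' welfare with Umbra) = 401 − 391 = $10.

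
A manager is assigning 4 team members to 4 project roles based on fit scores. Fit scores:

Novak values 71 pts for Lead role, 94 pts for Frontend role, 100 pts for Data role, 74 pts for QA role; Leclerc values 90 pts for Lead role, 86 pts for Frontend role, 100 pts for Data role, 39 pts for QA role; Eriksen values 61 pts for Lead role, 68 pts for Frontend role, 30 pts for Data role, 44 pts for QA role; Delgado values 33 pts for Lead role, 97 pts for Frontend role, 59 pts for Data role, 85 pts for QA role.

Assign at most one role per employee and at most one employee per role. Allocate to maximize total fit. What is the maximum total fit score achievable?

This is a one-to-one assignment (maximum-weight bipartite matching).
Optimal: Novak→Data role (100 pts), Leclerc→Lead role (90 pts), Eriksen→Frontend role (68 pts), Delgado→QA role (85 pts) — total 100+90+68+85 = 343 pts.
Max-entry greedy (repeatedly take the single best remaining cell) gives 331 pts, worse by 12.
Swapping Leclerc↔Novak (Leclerc→Data role 100 pts, Novak→Lead role 71 pts) loses 19.

Maximum total: 343 pts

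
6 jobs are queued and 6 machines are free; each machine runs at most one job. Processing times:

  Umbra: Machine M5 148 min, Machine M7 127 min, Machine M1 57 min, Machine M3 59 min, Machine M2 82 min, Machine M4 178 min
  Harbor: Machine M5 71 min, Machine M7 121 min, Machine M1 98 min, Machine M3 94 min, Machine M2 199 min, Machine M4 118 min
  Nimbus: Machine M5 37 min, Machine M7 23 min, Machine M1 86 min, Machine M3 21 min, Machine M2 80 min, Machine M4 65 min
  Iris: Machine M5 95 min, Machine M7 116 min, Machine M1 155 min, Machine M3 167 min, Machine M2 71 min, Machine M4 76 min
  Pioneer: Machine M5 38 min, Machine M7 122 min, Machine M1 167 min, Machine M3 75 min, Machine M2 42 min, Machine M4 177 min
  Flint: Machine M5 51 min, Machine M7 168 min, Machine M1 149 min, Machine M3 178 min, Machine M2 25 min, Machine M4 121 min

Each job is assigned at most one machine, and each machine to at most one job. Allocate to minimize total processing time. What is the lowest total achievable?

Optimal: Umbra→Machine M1 (57 min), Harbor→Machine M3 (94 min), Nimbus→Machine M7 (23 min), Iris→Machine M4 (76 min), Pioneer→Machine M5 (38 min), Flint→Machine M2 (25 min) — total 57+94+23+76+38+25 = 313 min.
Row-greedy (each job in turn takes its cheapest remaining machine) gives 463 min, worse by 150.
Checked against all permutations: 313 min is optimal.

Minimum total: 313 min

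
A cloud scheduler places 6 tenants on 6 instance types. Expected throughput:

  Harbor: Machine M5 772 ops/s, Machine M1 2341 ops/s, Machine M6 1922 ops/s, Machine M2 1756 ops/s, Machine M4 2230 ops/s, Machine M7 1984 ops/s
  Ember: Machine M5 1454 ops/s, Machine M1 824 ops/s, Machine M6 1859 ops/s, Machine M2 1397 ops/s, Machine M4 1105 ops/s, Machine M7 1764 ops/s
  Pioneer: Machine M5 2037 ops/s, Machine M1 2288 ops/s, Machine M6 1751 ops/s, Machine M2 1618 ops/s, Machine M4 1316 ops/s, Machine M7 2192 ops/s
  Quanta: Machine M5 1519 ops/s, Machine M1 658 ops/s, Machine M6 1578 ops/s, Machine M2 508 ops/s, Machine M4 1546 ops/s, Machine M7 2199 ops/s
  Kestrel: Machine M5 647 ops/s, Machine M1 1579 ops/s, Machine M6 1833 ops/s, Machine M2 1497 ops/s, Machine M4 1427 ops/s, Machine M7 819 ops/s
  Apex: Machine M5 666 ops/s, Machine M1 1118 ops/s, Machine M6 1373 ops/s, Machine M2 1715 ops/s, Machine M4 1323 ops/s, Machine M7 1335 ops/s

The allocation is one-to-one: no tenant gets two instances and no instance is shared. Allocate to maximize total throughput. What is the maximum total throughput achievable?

Maximum total: 11719 ops/s

Optimal: Harbor→Machine M4 (2230 ops/s), Ember→Machine M5 (1454 ops/s), Pioneer→Machine M1 (2288 ops/s), Quanta→Machine M7 (2199 ops/s), Kestrel→Machine M6 (1833 ops/s), Apex→Machine M2 (1715 ops/s) — total 2230+1454+2288+2199+1833+1715 = 11719 ops/s.
Next-best assignment: Harbor→Machine M4, Ember→Machine M6, Pioneer→Machine M5, Quanta→Machine M7, Kestrel→Machine M1, Apex→Machine M2 = 11619 ops/s.
Every other assignment is strictly worse.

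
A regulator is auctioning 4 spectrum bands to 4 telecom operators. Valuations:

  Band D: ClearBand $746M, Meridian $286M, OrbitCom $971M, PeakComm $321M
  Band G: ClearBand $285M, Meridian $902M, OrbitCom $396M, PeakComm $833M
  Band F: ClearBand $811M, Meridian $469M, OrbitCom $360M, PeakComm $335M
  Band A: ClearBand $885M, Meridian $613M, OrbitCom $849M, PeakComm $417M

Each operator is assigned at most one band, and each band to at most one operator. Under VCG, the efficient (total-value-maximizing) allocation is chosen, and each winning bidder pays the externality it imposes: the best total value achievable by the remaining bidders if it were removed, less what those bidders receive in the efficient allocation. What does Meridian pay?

Meridian pays $74M.

Efficient allocation: ClearBand→Band F ($811M), Meridian→Band A ($613M), OrbitCom→Band D ($971M), PeakComm→Band G ($833M); total welfare W = $3228M.
Meridian receives Band A at value $613M, so the others get W − 613 = $2615M.
Without Meridian: best allocation of the remaining 3 bidders over all 4 bands is ClearBand→Band A ($885M), OrbitCom→Band D ($971M), PeakComm→Band G ($833M), total $2689M.
VCG payment = (others' best without Meridian) − (others' welfare with Meridian) = 2689 − 2615 = $74M.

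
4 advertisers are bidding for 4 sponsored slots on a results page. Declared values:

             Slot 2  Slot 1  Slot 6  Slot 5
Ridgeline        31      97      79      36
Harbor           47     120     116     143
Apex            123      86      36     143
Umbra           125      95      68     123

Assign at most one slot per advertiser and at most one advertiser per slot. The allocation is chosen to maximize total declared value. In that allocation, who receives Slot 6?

Optimal: Ridgeline→Slot 1 ($97), Harbor→Slot 6 ($116), Apex→Slot 5 ($143), Umbra→Slot 2 ($125) — total 97+116+143+125 = $481.
Max-entry greedy (repeatedly take the single best remaining cell) gives $401, worse by 80.
Next-best assignment: Ridgeline→Slot 6, Harbor→Slot 1, Apex→Slot 5, Umbra→Slot 2 = $467.
Swapping Umbra↔Apex (Umbra→Slot 5 $123, Apex→Slot 2 $123) loses 22.
No other one-to-one assignment exceeds $481.
Harbor's own top slot is Slot 5 ($143), but forcing Harbor→Slot 5 and reassigning the rest optimally gives only $440 — worse by 41.

Harbor receives Slot 6.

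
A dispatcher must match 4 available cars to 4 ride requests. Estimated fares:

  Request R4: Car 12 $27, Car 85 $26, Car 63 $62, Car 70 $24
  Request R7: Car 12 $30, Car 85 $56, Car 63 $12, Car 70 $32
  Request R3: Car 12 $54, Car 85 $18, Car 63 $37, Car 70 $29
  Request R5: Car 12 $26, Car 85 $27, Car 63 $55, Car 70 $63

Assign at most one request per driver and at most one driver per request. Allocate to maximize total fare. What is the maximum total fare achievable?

Optimal: Car 12→Request R3 ($54), Car 85→Request R7 ($56), Car 63→Request R4 ($62), Car 70→Request R5 ($63) — total 54+56+62+63 = $235.
Next-best assignment: Car 12→Request R3, Car 85→Request R7, Car 63→Request R5, Car 70→Request R4 = $189.
Checked against all permutations: $235 is optimal.

Max total: $235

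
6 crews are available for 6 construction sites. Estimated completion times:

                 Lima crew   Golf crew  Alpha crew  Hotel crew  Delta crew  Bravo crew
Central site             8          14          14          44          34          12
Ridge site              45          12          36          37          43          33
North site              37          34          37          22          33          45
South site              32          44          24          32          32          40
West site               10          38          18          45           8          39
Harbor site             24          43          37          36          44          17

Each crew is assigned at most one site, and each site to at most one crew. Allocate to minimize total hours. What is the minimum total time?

Minimum total: 91 hours

Optimal: Lima crew→Central site (8 hours), Golf crew→Ridge site (12 hours), Alpha crew→South site (24 hours), Hotel crew→North site (22 hours), Delta crew→West site (8 hours), Bravo crew→Harbor site (17 hours) — total 8+12+24+22+8+17 = 91 hours.
Row-greedy (each crew in turn takes its cheapest remaining site) gives 109 hours, worse by 18.
Swapping Lima crew↔Delta crew (Lima crew→West site 10 hours, Delta crew→Central site 34 hours) adds 28.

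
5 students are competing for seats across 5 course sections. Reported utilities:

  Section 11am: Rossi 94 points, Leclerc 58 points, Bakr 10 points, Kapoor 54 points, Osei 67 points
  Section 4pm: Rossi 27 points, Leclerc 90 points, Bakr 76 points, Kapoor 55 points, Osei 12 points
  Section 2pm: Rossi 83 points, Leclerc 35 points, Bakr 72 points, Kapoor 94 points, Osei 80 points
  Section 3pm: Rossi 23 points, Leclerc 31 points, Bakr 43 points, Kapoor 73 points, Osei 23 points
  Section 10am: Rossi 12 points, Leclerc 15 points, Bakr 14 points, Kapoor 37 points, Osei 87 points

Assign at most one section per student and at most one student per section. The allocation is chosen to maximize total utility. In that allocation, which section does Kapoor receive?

Kapoor receives Section 3pm.

This is the linear assignment problem.
Optimal: Rossi→Section 11am (94 points), Leclerc→Section 4pm (90 points), Bakr→Section 2pm (72 points), Kapoor→Section 3pm (73 points), Osei→Section 10am (87 points) — total 94+90+72+73+87 = 416 points.
Max-entry greedy (repeatedly take the single best remaining cell) gives 408 points, worse by 8.
Next-best assignment: Rossi→Section 11am, Leclerc→Section 4pm, Bakr→Section 3pm, Kapoor→Section 2pm, Osei→Section 10am = 408 points.
Kapoor's own top section is Section 2pm (94 points), but forcing Kapoor→Section 2pm and reassigning the rest optimally gives only 408 points — worse by 8.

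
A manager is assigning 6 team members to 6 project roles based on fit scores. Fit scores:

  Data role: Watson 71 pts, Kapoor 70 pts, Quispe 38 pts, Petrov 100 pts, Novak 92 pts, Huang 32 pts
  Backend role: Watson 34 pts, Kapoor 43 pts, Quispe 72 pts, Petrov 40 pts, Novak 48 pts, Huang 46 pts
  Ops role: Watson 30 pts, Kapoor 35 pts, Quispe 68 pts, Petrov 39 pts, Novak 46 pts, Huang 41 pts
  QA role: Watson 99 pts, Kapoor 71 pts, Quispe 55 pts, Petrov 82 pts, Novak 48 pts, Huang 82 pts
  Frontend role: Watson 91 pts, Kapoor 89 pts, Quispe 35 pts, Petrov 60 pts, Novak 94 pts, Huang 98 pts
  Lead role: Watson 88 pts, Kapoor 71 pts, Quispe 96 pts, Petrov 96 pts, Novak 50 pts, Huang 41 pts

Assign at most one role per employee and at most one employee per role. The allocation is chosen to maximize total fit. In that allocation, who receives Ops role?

Quispe receives Ops role.

Treat this as an assignment problem: match each employee to one role.
Optimal: Watson→QA role (99 pts), Kapoor→Backend role (43 pts), Quispe→Ops role (68 pts), Petrov→Lead role (96 pts), Novak→Data role (92 pts), Huang→Frontend role (98 pts) — total 99+43+68+96+92+98 = 496 pts.
Max-entry greedy (repeatedly take the single best remaining cell) gives 476 pts, worse by 20.
Every other assignment is strictly worse.
Quispe's own top role is Lead role (96 pts), but forcing Quispe→Lead role and reassigning the rest optimally gives only 482 pts — worse by 14.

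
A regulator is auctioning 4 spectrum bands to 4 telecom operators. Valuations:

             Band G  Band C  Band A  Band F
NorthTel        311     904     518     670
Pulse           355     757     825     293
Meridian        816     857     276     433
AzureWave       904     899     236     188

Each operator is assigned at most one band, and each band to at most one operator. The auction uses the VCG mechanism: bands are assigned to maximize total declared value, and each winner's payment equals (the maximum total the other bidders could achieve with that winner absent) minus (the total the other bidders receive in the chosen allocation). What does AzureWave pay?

Efficient allocation: NorthTel→Band F ($670M), Pulse→Band A ($825M), Meridian→Band C ($857M), AzureWave→Band G ($904M); total welfare W = $3256M.
AzureWave receives Band G at value $904M, so the others get W − 904 = $2352M.
Without AzureWave: best allocation of the remaining 3 bidders over all 4 bands is NorthTel→Band C ($904M), Pulse→Band A ($825M), Meridian→Band G ($816M), total $2545M.
VCG payment = (others' best without AzureWave) − (others' welfare with AzureWave) = 2545 − 2352 = $193M.

AzureWave pays $193M.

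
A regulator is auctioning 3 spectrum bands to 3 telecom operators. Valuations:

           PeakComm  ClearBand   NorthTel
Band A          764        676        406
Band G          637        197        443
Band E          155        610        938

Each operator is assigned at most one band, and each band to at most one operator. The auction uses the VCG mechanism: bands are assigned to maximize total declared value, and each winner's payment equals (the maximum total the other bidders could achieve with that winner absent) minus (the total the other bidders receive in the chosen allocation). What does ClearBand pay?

ClearBand pays $127M.

Efficient allocation: PeakComm→Band G ($637M), ClearBand→Band A ($676M), NorthTel→Band E ($938M); total welfare W = $2251M.
ClearBand receives Band A at value $676M, so the others get W − 676 = $1575M.
Without ClearBand: best allocation of the remaining 2 bidders over all 3 bands is PeakComm→Band A ($764M), NorthTel→Band E ($938M), total $1702M.
VCG payment = (others' best without ClearBand) − (others' welfare with ClearBand) = 1702 − 1575 = $127M.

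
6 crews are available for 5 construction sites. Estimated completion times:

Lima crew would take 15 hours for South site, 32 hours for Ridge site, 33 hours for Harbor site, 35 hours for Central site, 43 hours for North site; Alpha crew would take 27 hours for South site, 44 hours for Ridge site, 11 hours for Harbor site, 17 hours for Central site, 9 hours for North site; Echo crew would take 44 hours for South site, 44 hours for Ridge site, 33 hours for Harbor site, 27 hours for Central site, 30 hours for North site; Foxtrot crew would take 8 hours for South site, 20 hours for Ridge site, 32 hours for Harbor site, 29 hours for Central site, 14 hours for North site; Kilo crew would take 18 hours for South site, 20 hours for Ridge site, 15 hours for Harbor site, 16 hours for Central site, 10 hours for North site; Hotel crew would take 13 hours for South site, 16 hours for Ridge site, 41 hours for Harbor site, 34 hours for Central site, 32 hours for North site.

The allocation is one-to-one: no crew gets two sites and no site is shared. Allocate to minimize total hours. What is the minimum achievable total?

Optimal: Lima crew→South site (15 hours), Hotel crew→Ridge site (16 hours), Alpha crew→Harbor site (11 hours), Kilo crew→Central site (16 hours), Foxtrot crew→North site (14 hours) — total 15+16+11+16+14 = 72 hours.
Row-greedy (each crew in turn takes its cheapest remaining site) gives 86 hours, worse by 14.
No other one-to-one assignment undercuts 72 hours.

Minimum total: 72 hours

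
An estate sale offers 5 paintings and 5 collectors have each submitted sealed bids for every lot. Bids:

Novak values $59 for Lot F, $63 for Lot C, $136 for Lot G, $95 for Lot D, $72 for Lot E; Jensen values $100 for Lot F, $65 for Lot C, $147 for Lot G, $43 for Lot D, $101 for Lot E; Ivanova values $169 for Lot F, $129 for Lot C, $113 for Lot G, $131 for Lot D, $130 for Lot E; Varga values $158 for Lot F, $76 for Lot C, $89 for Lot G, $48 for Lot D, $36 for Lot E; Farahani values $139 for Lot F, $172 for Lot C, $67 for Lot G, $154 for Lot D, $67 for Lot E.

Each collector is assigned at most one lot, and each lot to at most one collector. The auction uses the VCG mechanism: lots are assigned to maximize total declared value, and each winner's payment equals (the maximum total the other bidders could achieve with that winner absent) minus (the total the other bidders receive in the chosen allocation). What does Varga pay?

Varga pays $39.

Efficient allocation: Novak→Lot D ($95), Jensen→Lot G ($147), Ivanova→Lot E ($130), Varga→Lot F ($158), Farahani→Lot C ($172); total welfare W = $702.
Varga receives Lot F at value $158, so the others get W − 158 = $544.
Without Varga: best allocation of the remaining 4 bidders over all 5 lots is Novak→Lot D ($95), Jensen→Lot G ($147), Ivanova→Lot F ($169), Farahani→Lot C ($172), total $583.
VCG payment = (others' best without Varga) − (others' welfare with Varga) = 583 − 544 = $39.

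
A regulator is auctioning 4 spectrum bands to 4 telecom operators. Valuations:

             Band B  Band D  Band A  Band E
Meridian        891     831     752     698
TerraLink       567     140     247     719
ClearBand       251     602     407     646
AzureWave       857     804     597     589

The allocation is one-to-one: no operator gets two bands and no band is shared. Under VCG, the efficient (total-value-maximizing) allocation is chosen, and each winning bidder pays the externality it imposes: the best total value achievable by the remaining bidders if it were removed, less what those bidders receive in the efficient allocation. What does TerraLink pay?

Efficient allocation: Meridian→Band A ($752M), TerraLink→Band E ($719M), ClearBand→Band D ($602M), AzureWave→Band B ($857M); total welfare W = $2930M.
TerraLink receives Band E at value $719M, so the others get W − 719 = $2211M.
Without TerraLink: best allocation of the remaining 3 bidders over all 4 bands is Meridian→Band B ($891M), ClearBand→Band E ($646M), AzureWave→Band D ($804M), total $2341M.
VCG payment = (others' best without TerraLink) − (others' welfare with TerraLink) = 2341 − 2211 = $130M.

TerraLink pays $130M.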